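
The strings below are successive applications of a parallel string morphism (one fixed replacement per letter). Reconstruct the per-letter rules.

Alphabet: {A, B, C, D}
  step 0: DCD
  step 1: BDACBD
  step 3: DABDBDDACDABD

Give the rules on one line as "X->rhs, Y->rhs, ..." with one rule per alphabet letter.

A->D, B->A, C->AC, D->BD

  step 0 ⇒ step 1: DCD ⇒ BD·AC·BD
    C ↦ AC
    D ↦ BD
    A ↦ D  (constrained at step 1)
    B ↦ A  (constrained at step 1)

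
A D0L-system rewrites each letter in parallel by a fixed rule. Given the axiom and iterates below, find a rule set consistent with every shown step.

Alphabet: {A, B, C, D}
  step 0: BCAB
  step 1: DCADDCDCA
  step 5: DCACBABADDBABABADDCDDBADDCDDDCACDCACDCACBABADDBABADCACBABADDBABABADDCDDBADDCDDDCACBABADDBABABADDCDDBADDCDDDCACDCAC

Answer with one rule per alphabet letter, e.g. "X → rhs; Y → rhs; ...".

  step 0 ⇒ step 1: BCAB ⇒ DCA·DD·C·DCA
    A ↦ C
    B ↦ DCA
    C ↦ DD
    D ↦ BA  (constrained at step 1)

A->C, B->DCA, C->DD, D->BA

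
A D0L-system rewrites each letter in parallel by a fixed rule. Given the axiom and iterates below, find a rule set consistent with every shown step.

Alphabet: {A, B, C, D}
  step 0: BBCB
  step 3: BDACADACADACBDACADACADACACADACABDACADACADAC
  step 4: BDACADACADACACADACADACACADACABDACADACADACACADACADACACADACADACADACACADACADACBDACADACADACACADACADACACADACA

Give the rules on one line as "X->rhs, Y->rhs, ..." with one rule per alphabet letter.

A->DAC, B->BD, C->A, D->ACA

  step 3 ⇒ step 4: BDACADACADACBDACADACADACACADACABDACADACADAC ⇒ BD·ACA·DAC·A·DAC·ACA·DAC·A·DAC·ACA·DAC·A·BD·ACA·DAC·A·DAC·ACA·DAC·A·DAC·ACA·DAC·A·DAC·A·DAC·ACA·DAC·A·DAC·BD·ACA·DAC·A·DAC·ACA·DAC·A·DAC·ACA·DAC·A
    A ↦ DAC
    B ↦ BD
    C ↦ A
    D ↦ ACA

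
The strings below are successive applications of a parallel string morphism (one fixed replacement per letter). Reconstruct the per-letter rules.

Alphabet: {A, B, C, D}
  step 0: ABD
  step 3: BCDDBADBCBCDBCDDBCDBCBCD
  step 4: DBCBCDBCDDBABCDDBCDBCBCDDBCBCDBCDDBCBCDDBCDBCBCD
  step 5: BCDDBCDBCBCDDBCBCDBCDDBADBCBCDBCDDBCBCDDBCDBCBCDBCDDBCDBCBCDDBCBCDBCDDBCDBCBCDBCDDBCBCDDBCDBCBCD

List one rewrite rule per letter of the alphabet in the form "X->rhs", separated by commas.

  step 4 ⇒ step 5: DBCBCDBCDDBABCDDBCDBCBCDDBCBCDBCDDBCBCDDBCDBCBCD ⇒ BCD·D·BC·D·BC·BCD·D·BC·BCD·BCD·D·BA·D·BC·BCD·BCD·D·BC·BCD·D·BC·D·BC·BCD·BCD·D·BC·D·BC·BCD·D·BC·BCD·BCD·D·BC·D·BC·BCD·BCD·D·BC·BCD·D·BC·D·BC·BCD
    A ↦ BA
    B ↦ D
    C ↦ BC
    D ↦ BCD

A->BA, B->D, C->BC, D->BCD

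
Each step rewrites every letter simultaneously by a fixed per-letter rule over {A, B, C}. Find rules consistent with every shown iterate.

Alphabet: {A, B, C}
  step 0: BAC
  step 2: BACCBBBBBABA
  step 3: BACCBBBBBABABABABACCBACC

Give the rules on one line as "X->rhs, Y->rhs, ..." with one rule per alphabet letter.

  step 2 ⇒ step 3: BACCBBBBBABA ⇒ BA·CC·BB·BB·BA·BA·BA·BA·BA·CC·BA·CC
    A ↦ CC
    B ↦ BA
    C ↦ BB

A->CC, B->BA, C->BB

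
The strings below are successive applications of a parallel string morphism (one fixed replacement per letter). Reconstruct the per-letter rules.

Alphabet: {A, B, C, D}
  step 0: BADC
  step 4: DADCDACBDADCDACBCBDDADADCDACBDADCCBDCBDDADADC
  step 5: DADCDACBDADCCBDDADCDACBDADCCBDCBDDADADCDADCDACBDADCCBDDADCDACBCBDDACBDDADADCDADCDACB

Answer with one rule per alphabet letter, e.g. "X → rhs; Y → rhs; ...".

  step 4 ⇒ step 5: DADCDACBDADCDACBCBDDADADCDACBDADCCBDCBDDADADC ⇒ DA·DC·DA·CB·DA·DC·CB·D·DA·DC·DA·CB·DA·DC·CB·D·CB·D·DA·DA·DC·DA·DC·DA·CB·DA·DC·CB·D·DA·DC·DA·CB·CB·D·DA·CB·D·DA·DA·DC·DA·DC·DA·CB
    A ↦ DC
    B ↦ D
    C ↦ CB
    D ↦ DA

A->DC, B->D, C->CB, D->DA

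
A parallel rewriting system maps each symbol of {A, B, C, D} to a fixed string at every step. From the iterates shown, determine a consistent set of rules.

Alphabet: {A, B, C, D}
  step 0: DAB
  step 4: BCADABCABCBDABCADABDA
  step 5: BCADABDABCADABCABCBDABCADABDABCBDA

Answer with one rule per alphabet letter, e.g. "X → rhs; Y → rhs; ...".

A->DA, B->BC, C->A, D->B

  step 4 ⇒ step 5: BCADABCABCBDABCADABDA ⇒ BC·A·DA·B·DA·BC·A·DA·BC·A·BC·B·DA·BC·A·DA·B·DA·BC·B·DA
    A ↦ DA
    B ↦ BC
    C ↦ A
    D ↦ B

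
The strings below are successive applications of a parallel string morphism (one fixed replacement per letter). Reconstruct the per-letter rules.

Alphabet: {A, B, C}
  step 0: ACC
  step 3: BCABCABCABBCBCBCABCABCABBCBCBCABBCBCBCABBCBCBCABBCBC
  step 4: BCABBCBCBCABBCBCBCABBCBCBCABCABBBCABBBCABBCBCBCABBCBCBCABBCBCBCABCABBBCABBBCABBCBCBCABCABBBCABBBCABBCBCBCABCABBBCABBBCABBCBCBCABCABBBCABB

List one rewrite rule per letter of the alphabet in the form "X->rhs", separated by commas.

  step 3 ⇒ step 4: BCABCABCABBCBCBCABCABCABBCBCBCABBCBCBCABBCBCBCABBCBC ⇒ BCA·BB·CBC·BCA·BB·CBC·BCA·BB·CBC·BCA·BCA·BB·BCA·BB·BCA·BB·CBC·BCA·BB·CBC·BCA·BB·CBC·BCA·BCA·BB·BCA·BB·BCA·BB·CBC·BCA·BCA·BB·BCA·BB·BCA·BB·CBC·BCA·BCA·BB·BCA·BB·BCA·BB·CBC·BCA·BCA·BB·BCA·BB
    A ↦ CBC
    B ↦ BCA
    C ↦ BB

A->CBC, B->BCA, C->BB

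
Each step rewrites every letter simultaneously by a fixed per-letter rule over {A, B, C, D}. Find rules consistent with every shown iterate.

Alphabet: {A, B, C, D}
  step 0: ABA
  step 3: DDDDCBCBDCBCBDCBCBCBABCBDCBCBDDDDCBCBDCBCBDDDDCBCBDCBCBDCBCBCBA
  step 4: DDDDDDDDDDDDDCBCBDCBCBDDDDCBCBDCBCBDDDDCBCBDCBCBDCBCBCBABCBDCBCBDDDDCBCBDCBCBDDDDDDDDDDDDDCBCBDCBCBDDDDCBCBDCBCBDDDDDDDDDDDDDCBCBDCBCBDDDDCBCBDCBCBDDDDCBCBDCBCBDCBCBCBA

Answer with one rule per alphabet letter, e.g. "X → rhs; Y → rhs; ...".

  step 3 ⇒ step 4: DDDDCBCBDCBCBDCBCBCBABCBDCBCBDDDDCBCBDCBCBDDDDCBCBDCBCBDCBCBCBA ⇒ DDD·DDD·DDD·DDD·DC·BCB·DC·BCB·DDD·DC·BCB·DC·BCB·DDD·DC·BCB·DC·BCB·DC·BCB·CBA·BCB·DC·BCB·DDD·DC·BCB·DC·BCB·DDD·DDD·DDD·DDD·DC·BCB·DC·BCB·DDD·DC·BCB·DC·BCB·DDD·DDD·DDD·DDD·DC·BCB·DC·BCB·DDD·DC·BCB·DC·BCB·DDD·DC·BCB·DC·BCB·DC·BCB·CBA
    A ↦ CBA
    B ↦ BCB
    C ↦ DC
    D ↦ DDD

A->CBA, B->BCB, C->DC, D->DDD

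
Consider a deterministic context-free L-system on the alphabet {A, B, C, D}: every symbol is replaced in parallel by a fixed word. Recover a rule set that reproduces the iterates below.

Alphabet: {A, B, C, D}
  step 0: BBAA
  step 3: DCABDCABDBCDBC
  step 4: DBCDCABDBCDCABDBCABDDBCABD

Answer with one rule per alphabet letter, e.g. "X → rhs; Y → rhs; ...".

A->C, B->AB, C->D, D->DBC

  step 3 ⇒ step 4: DCABDCABDBCDBC ⇒ DBC·D·C·AB·DBC·D·C·AB·DBC·AB·D·DBC·AB·D
    A ↦ C
    B ↦ AB
    C ↦ D
    D ↦ DBC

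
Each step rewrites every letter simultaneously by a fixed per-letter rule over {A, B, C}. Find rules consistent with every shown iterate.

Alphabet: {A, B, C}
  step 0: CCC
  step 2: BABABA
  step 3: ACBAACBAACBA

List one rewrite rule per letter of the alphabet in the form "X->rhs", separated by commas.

  step 2 ⇒ step 3: BABABA ⇒ AC·BA·AC·BA·AC·BA
    A ↦ BA
    B ↦ AC
    C ↦ A  (constrained at step 0)

A->BA, B->AC, C->A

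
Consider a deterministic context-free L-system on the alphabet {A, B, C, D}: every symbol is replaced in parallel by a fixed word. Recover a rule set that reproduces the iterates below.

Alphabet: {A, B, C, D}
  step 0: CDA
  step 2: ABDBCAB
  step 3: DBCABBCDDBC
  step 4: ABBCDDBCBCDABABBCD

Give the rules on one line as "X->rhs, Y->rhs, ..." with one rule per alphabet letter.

  step 3 ⇒ step 4: DBCABBCDDBC ⇒ AB·BC·D·D·BC·BC·D·AB·AB·BC·D
    A ↦ D
    B ↦ BC
    C ↦ D
    D ↦ AB

A->D, B->BC, C->D, D->AB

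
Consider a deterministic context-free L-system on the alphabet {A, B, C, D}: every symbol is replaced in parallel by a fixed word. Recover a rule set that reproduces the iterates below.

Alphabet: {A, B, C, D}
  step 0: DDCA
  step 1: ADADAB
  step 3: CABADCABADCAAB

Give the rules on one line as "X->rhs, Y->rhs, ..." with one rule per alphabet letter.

  step 0 ⇒ step 1: DDCA ⇒ AD·AD·A·B
    A ↦ B
    C ↦ A
    D ↦ AD
    B ↦ CA  (constrained at step 1)

A->B, B->CA, C->A, D->AD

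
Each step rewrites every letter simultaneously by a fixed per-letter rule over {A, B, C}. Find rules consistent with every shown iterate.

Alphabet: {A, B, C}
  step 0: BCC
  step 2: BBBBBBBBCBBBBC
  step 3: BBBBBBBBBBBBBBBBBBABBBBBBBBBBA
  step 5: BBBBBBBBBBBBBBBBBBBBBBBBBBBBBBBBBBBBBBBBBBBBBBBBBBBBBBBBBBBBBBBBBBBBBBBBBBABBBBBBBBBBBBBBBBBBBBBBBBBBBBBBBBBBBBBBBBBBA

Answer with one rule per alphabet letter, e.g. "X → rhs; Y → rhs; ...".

A->C, B->BB, C->BBA

  step 2 ⇒ step 3: BBBBBBBBCBBBBC ⇒ BB·BB·BB·BB·BB·BB·BB·BB·BBA·BB·BB·BB·BB·BBA
    B ↦ BB
    C ↦ BBA
    A ↦ C  (constrained at step 3)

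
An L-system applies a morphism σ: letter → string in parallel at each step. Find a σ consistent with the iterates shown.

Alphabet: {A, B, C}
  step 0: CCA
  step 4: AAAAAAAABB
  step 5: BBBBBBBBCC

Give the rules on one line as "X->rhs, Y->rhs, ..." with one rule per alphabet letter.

A->B, B->C, C->AA

  step 4 ⇒ step 5: AAAAAAAABB ⇒ B·B·B·B·B·B·B·B·C·C
    A ↦ B
    B ↦ C
    C ↦ AA  (constrained at step 0)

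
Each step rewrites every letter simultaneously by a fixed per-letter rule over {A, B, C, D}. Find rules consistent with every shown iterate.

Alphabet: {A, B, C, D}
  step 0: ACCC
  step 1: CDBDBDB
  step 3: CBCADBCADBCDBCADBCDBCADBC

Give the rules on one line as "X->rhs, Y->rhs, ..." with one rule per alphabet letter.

  step 0 ⇒ step 1: ACCC ⇒ C·DB·DB·DB
    A ↦ C
    C ↦ DB
    B ↦ CA  (constrained at step 1)
    D ↦ CB  (constrained at step 1)

A->C, B->CA, C->DB, D->CB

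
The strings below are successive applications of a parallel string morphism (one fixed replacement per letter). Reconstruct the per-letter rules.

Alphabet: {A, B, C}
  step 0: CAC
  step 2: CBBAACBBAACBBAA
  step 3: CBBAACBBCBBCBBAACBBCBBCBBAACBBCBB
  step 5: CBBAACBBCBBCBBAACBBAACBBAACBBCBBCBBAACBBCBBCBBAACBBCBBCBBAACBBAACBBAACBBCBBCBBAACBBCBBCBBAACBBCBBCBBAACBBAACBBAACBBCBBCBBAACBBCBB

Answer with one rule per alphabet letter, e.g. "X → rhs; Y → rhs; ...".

  step 2 ⇒ step 3: CBBAACBBAACBBAA ⇒ CBB·A·A·CBB·CBB·CBB·A·A·CBB·CBB·CBB·A·A·CBB·CBB
    A ↦ CBB
    B ↦ A
    C ↦ CBB

A->CBB, B->A, C->CBB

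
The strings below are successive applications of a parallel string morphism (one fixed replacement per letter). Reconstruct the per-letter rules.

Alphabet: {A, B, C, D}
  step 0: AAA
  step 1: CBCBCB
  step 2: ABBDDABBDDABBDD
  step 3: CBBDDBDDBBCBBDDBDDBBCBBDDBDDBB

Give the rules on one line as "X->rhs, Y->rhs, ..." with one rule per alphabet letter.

  step 2 ⇒ step 3: ABBDDABBDDABBDD ⇒ CB·BDD·BDD·B·B·CB·BDD·BDD·B·B·CB·BDD·BDD·B·B
    A ↦ CB
    B ↦ BDD
    D ↦ B
  step 1 ⇒ step 2: CBCBCB ⇒ AB·BDD·AB·BDD·AB·BDD
    C ↦ AB

A->CB, B->BDD, C->AB, D->B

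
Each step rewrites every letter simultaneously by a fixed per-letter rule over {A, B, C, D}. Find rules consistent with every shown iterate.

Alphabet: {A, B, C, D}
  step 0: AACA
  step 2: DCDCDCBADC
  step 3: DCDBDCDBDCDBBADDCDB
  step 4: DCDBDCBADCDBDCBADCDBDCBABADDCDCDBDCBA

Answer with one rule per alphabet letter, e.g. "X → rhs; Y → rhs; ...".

  step 3 ⇒ step 4: DCDBDCDBDCDBBADDCDB ⇒ DC·DB·DC·BA·DC·DB·DC·BA·DC·DB·DC·BA·BA·D·DC·DC·DB·DC·BA
    A ↦ D
    B ↦ BA
    C ↦ DB
    D ↦ DC

A->D, B->BA, C->DB, D->DC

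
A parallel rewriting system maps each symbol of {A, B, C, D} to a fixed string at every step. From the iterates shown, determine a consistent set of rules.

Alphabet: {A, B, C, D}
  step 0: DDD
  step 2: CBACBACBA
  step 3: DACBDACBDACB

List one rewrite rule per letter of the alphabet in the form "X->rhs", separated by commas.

  step 2 ⇒ step 3: CBACBACBA ⇒ D·A·CB·D·A·CB·D·A·CB
    A ↦ CB
    B ↦ A
    C ↦ D
    D ↦ AB  (constrained at step 0)

A->CB, B->A, C->D, D->AB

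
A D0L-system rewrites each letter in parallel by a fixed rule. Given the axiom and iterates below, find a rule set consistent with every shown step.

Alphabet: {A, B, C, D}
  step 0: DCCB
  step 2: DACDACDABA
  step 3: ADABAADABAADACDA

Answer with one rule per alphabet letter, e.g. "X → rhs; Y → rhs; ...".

  step 2 ⇒ step 3: DACDACDABA ⇒ A·DA·BA·A·DA·BA·A·DA·C·DA
    A ↦ DA
    B ↦ C
    C ↦ BA
    D ↦ A

A->DA, B->C, C->BA, D->A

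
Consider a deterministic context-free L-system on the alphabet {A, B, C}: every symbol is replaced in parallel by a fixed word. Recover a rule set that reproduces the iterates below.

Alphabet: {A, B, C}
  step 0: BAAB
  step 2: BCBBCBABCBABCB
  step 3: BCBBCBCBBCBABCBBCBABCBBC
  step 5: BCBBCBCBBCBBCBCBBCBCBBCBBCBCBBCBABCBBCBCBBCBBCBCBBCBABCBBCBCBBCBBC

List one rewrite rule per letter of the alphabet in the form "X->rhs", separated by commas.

  step 2 ⇒ step 3: BCBBCBABCBABCB ⇒ BC·B·BC·BC·B·BC·BA·BC·B·BC·BA·BC·B·BC
    A ↦ BA
    B ↦ BC
    C ↦ B

A->BA, B->BC, C->B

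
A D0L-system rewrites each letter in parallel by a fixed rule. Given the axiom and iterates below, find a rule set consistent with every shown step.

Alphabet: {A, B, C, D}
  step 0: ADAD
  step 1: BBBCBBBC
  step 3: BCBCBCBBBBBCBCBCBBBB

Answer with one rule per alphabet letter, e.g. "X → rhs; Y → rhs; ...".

A->BB, B->D, C->AA, D->BC

  step 0 ⇒ step 1: ADAD ⇒ BB·BC·BB·BC
    A ↦ BB
    D ↦ BC
    B ↦ D  (constrained at step 1)
    C ↦ AA  (constrained at step 1)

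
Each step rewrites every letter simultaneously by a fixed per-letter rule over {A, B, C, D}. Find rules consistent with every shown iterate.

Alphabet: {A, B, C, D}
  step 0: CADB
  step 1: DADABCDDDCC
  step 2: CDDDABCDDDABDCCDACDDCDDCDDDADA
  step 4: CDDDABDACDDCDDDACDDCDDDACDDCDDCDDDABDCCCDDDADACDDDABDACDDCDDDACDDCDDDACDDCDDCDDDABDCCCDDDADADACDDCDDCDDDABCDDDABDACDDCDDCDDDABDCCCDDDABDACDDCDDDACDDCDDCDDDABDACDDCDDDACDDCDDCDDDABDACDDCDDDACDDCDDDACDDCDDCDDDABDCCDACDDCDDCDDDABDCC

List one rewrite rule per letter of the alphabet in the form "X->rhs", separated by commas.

A->DAB, B->DCC, C->DA, D->CDD

  step 1 ⇒ step 2: DADABCDDDCC ⇒ CDD·DAB·CDD·DAB·DCC·DA·CDD·CDD·CDD·DA·DA
    A ↦ DAB
    B ↦ DCC
    C ↦ DA
    D ↦ CDD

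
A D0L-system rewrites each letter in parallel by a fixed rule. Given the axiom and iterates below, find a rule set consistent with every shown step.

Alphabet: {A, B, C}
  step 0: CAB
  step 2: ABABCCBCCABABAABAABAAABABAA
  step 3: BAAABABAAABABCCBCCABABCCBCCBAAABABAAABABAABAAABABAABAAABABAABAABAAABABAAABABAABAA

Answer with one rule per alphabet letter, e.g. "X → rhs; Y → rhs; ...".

A->BAA, B->ABA, C->BCC

  step 2 ⇒ step 3: ABABCCBCCABABAABAABAAABABAA ⇒ BAA·ABA·BAA·ABA·BCC·BCC·ABA·BCC·BCC·BAA·ABA·BAA·ABA·BAA·BAA·ABA·BAA·BAA·ABA·BAA·BAA·BAA·ABA·BAA·ABA·BAA·BAA
    A ↦ BAA
    B ↦ ABA
    C ↦ BCC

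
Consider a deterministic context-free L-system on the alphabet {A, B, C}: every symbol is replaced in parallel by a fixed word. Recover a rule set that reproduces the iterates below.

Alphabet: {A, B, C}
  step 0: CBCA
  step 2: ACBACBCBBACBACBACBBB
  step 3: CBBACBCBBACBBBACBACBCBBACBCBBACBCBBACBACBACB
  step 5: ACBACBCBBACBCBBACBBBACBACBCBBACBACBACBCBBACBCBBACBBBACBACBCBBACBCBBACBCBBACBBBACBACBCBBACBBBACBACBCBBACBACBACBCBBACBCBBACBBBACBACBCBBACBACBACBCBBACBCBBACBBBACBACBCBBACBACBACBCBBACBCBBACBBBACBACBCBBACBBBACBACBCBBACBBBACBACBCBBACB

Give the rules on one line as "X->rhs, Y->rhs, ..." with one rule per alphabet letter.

A->C, B->ACB, C->BB

  step 2 ⇒ step 3: ACBACBCBBACBACBACBBB ⇒ C·BB·ACB·C·BB·ACB·BB·ACB·ACB·C·BB·ACB·C·BB·ACB·C·BB·ACB·ACB·ACB
    A ↦ C
    B ↦ ACB
    C ↦ BB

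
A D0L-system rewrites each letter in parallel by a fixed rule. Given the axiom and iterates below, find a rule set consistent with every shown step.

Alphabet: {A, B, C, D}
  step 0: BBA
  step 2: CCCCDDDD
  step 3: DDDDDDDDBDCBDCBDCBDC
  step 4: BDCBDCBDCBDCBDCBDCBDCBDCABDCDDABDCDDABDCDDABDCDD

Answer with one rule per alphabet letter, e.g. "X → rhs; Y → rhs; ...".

  step 3 ⇒ step 4: DDDDDDDDBDCBDCBDCBDC ⇒ BDC·BDC·BDC·BDC·BDC·BDC·BDC·BDC·A·BDC·DD·A·BDC·DD·A·BDC·DD·A·BDC·DD
    B ↦ A
    C ↦ DD
    D ↦ BDC
    A ↦ CC  (constrained at step 0)

A->CC, B->A, C->DD, D->BDC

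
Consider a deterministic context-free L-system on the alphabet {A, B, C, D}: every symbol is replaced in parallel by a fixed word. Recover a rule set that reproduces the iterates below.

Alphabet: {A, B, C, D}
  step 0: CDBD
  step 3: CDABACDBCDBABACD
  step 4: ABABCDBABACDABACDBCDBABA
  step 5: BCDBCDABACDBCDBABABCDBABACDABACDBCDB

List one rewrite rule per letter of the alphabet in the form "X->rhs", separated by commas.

A->B, B->CD, C->A, D->BA

  step 4 ⇒ step 5: ABABCDBABACDABACDBCDBABA ⇒ B·CD·B·CD·A·BA·CD·B·CD·B·A·BA·B·CD·B·A·BA·CD·A·BA·CD·B·CD·B
    A ↦ B
    B ↦ CD
    C ↦ A
    D ↦ BA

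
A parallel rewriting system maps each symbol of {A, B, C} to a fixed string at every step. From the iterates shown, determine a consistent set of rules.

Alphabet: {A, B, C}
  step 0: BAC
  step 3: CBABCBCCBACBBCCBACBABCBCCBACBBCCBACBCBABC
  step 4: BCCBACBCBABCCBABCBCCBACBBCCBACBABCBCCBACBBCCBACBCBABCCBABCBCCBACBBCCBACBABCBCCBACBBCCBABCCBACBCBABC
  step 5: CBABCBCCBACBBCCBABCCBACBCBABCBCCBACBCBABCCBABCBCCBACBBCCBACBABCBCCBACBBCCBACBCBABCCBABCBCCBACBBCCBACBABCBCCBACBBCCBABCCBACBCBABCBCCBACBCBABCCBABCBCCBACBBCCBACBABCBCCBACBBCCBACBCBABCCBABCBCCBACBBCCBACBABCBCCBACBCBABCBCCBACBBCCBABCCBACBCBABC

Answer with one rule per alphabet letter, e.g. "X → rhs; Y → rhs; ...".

  step 4 ⇒ step 5: BCCBACBCBABCCBABCBCCBACBBCCBACBABCBCCBACBBCCBACBCBABCCBABCBCCBACBBCCBACBABCBCCBACBBCCBABCCBACBCBABC ⇒ CBA·BC·BC·CBA·CB·BC·CBA·BC·CBA·CB·CBA·BC·BC·CBA·CB·CBA·BC·CBA·BC·BC·CBA·CB·BC·CBA·CBA·BC·BC·CBA·CB·BC·CBA·CB·CBA·BC·CBA·BC·BC·CBA·CB·BC·CBA·CBA·BC·BC·CBA·CB·BC·CBA·BC·CBA·CB·CBA·BC·BC·CBA·CB·CBA·BC·CBA·BC·BC·CBA·CB·BC·CBA·CBA·BC·BC·CBA·CB·BC·CBA·CB·CBA·BC·CBA·BC·BC·CBA·CB·BC·CBA·CBA·BC·BC·CBA·CB·CBA·BC·BC·CBA·CB·BC·CBA·BC·CBA·CB·CBA·BC
    A ↦ CB
    B ↦ CBA
    C ↦ BC

A->CB, B->CBA, C->BC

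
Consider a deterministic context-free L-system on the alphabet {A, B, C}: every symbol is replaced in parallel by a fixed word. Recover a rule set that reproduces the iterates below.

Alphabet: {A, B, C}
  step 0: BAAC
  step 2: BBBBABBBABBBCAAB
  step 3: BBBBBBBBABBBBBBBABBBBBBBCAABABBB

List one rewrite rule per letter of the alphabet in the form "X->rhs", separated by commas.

  step 2 ⇒ step 3: BBBBABBBABBBCAAB ⇒ BB·BB·BB·BB·AB·BB·BB·BB·AB·BB·BB·BB·CA·AB·AB·BB
    A ↦ AB
    B ↦ BB
    C ↦ CA

A->AB, B->BB, C->CA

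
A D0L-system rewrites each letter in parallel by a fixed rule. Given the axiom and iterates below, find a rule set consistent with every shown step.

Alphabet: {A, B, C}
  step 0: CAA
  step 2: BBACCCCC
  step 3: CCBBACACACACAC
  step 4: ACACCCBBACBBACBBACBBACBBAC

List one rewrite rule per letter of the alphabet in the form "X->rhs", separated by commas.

  step 3 ⇒ step 4: CCBBACACACACAC ⇒ AC·AC·C·C·BB·AC·BB·AC·BB·AC·BB·AC·BB·AC
    A ↦ BB
    B ↦ C
    C ↦ AC

A->BB, B->C, C->AC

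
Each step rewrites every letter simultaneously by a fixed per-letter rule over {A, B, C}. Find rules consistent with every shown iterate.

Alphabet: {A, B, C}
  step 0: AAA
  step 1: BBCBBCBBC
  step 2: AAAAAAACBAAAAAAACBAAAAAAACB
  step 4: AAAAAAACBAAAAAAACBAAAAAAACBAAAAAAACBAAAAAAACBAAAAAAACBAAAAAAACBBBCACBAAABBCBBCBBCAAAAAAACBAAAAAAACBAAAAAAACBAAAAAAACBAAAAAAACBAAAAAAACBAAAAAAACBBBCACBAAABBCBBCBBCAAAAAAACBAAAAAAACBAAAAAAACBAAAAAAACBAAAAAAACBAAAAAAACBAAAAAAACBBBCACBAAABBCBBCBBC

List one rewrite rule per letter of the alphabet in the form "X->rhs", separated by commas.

  step 1 ⇒ step 2: BBCBBCBBC ⇒ AAA·AAA·ACB·AAA·AAA·ACB·AAA·AAA·ACB
    B ↦ AAA
    C ↦ ACB
  step 0 ⇒ step 1: AAA ⇒ BBC·BBC·BBC
    A ↦ BBC

A->BBC, B->AAA, C->ACB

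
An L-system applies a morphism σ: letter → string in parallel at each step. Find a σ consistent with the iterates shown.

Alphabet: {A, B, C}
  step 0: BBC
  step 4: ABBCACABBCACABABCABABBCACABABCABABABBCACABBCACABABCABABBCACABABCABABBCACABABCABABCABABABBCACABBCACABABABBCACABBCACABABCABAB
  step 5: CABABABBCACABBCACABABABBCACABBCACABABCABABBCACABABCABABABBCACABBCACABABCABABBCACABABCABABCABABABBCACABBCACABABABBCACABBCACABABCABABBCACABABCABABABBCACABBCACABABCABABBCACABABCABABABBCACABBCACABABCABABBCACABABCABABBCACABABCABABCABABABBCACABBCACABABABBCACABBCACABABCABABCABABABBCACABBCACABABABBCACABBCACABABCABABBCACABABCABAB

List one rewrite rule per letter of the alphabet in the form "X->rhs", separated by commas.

A->CAB, B->AB, C->BCA

  step 4 ⇒ step 5: ABBCACABBCACABABCABABBCACABABCABABABBCACABBCACABABCABABBCACABABCABABBCACABABCABABCABABABBCACABBCACABABABBCACABBCACABABCABAB ⇒ CAB·AB·AB·BCA·CAB·BCA·CAB·AB·AB·BCA·CAB·BCA·CAB·AB·CAB·AB·BCA·CAB·AB·CAB·AB·AB·BCA·CAB·BCA·CAB·AB·CAB·AB·BCA·CAB·AB·CAB·AB·CAB·AB·AB·BCA·CAB·BCA·CAB·AB·AB·BCA·CAB·BCA·CAB·AB·CAB·AB·BCA·CAB·AB·CAB·AB·AB·BCA·CAB·BCA·CAB·AB·CAB·AB·BCA·CAB·AB·CAB·AB·AB·BCA·CAB·BCA·CAB·AB·CAB·AB·BCA·CAB·AB·CAB·AB·BCA·CAB·AB·CAB·AB·CAB·AB·AB·BCA·CAB·BCA·CAB·AB·AB·BCA·CAB·BCA·CAB·AB·CAB·AB·CAB·AB·AB·BCA·CAB·BCA·CAB·AB·AB·BCA·CAB·BCA·CAB·AB·CAB·AB·BCA·CAB·AB·CAB·AB
    A ↦ CAB
    B ↦ AB
    C ↦ BCA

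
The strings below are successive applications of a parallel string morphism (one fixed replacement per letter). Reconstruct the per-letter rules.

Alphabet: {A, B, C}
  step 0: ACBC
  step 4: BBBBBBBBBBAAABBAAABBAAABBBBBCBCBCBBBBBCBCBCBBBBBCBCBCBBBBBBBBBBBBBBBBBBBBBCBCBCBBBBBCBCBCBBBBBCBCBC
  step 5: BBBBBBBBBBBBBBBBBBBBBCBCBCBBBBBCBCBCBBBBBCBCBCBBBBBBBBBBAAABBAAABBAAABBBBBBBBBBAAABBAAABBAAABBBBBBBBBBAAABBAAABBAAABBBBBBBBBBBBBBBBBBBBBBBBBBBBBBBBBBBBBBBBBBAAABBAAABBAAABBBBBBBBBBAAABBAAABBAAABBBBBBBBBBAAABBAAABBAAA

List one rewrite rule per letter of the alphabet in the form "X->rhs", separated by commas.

A->BC, B->BB, C->AAA

  step 4 ⇒ step 5: BBBBBBBBBBAAABBAAABBAAABBBBBCBCBCBBBBBCBCBCBBBBBCBCBCBBBBBBBBBBBBBBBBBBBBBCBCBCBBBBBCBCBCBBBBBCBCBC ⇒ BB·BB·BB·BB·BB·BB·BB·BB·BB·BB·BC·BC·BC·BB·BB·BC·BC·BC·BB·BB·BC·BC·BC·BB·BB·BB·BB·BB·AAA·BB·AAA·BB·AAA·BB·BB·BB·BB·BB·AAA·BB·AAA·BB·AAA·BB·BB·BB·BB·BB·AAA·BB·AAA·BB·AAA·BB·BB·BB·BB·BB·BB·BB·BB·BB·BB·BB·BB·BB·BB·BB·BB·BB·BB·BB·BB·BB·AAA·BB·AAA·BB·AAA·BB·BB·BB·BB·BB·AAA·BB·AAA·BB·AAA·BB·BB·BB·BB·BB·AAA·BB·AAA·BB·AAA
    A ↦ BC
    B ↦ BB
    C ↦ AAA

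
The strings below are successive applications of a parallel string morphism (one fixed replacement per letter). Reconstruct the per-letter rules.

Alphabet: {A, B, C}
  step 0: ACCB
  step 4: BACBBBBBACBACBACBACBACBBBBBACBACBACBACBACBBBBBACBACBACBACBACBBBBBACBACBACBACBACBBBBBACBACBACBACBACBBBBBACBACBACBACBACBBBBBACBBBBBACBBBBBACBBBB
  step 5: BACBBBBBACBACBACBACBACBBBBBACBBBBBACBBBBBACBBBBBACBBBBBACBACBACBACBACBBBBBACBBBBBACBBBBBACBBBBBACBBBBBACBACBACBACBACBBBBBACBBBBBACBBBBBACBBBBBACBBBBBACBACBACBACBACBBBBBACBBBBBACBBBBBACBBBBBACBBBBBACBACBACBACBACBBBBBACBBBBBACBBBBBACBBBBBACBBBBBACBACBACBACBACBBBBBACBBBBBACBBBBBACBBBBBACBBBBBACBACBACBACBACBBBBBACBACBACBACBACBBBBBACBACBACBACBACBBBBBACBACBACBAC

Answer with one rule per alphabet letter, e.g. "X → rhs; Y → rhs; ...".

  step 4 ⇒ step 5: BACBBBBBACBACBACBACBACBBBBBACBACBACBACBACBBBBBACBACBACBACBACBBBBBACBACBACBACBACBBBBBACBACBACBACBACBBBBBACBACBACBACBACBBBBBACBBBBBACBBBBBACBBBB ⇒ BAC·BBB·B·BAC·BAC·BAC·BAC·BAC·BBB·B·BAC·BBB·B·BAC·BBB·B·BAC·BBB·B·BAC·BBB·B·BAC·BAC·BAC·BAC·BAC·BBB·B·BAC·BBB·B·BAC·BBB·B·BAC·BBB·B·BAC·BBB·B·BAC·BAC·BAC·BAC·BAC·BBB·B·BAC·BBB·B·BAC·BBB·B·BAC·BBB·B·BAC·BBB·B·BAC·BAC·BAC·BAC·BAC·BBB·B·BAC·BBB·B·BAC·BBB·B·BAC·BBB·B·BAC·BBB·B·BAC·BAC·BAC·BAC·BAC·BBB·B·BAC·BBB·B·BAC·BBB·B·BAC·BBB·B·BAC·BBB·B·BAC·BAC·BAC·BAC·BAC·BBB·B·BAC·BBB·B·BAC·BBB·B·BAC·BBB·B·BAC·BBB·B·BAC·BAC·BAC·BAC·BAC·BBB·B·BAC·BAC·BAC·BAC·BAC·BBB·B·BAC·BAC·BAC·BAC·BAC·BBB·B·BAC·BAC·BAC·BAC
    A ↦ BBB
    B ↦ BAC
    C ↦ B

A->BBB, B->BAC, C->B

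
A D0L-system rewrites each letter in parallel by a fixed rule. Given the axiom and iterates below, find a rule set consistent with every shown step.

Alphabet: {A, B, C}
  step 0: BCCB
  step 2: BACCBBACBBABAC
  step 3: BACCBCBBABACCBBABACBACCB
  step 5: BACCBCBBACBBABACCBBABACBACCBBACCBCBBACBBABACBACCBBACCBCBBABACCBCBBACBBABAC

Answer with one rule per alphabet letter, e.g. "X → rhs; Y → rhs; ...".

A->C, B->BA, C->CB

  step 2 ⇒ step 3: BACCBBACBBABAC ⇒ BA·C·CB·CB·BA·BA·C·CB·BA·BA·C·BA·C·CB
    A ↦ C
    B ↦ BA
    C ↦ CB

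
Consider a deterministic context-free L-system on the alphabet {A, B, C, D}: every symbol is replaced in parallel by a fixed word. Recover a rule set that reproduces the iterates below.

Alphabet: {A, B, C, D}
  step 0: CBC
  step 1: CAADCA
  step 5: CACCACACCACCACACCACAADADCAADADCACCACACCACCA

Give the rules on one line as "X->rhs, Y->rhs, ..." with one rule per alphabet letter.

  step 0 ⇒ step 1: CBC ⇒ CA·AD·CA
    B ↦ AD
    C ↦ CA
    A ↦ C  (constrained at step 1)
    D ↦ BB  (constrained at step 1)

A->C, B->AD, C->CA, D->BB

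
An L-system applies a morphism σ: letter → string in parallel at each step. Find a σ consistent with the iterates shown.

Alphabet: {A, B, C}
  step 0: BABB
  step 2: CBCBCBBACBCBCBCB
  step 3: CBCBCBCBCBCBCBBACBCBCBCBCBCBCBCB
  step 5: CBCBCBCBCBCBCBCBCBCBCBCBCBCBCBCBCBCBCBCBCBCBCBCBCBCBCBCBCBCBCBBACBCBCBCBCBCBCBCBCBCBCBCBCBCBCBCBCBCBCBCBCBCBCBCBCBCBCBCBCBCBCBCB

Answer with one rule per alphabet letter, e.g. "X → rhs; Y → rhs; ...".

  step 2 ⇒ step 3: CBCBCBBACBCBCBCB ⇒ CB·CB·CB·CB·CB·CB·CB·BA·CB·CB·CB·CB·CB·CB·CB·CB
    A ↦ BA
    B ↦ CB
    C ↦ CB

A->BA, B->CB, C->CB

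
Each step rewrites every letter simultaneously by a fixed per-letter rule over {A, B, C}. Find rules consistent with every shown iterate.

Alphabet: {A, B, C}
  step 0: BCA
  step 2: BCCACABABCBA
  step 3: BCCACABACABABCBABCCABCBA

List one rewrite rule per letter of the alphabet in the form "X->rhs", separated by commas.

  step 2 ⇒ step 3: BCCACABABCBA ⇒ BC·CA·CA·BA·CA·BA·BC·BA·BC·CA·BC·BA
    A ↦ BA
    B ↦ BC
    C ↦ CA

A->BA, B->BC, C->CA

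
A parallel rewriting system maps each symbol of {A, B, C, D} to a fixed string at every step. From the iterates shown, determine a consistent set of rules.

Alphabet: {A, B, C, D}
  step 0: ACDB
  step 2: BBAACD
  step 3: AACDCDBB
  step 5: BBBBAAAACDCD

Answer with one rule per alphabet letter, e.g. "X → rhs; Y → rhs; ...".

  step 2 ⇒ step 3: BBAACD ⇒ A·A·CD·CD·B·B
    A ↦ CD
    B ↦ A
    C ↦ B
    D ↦ B

A->CD, B->A, C->B, D->B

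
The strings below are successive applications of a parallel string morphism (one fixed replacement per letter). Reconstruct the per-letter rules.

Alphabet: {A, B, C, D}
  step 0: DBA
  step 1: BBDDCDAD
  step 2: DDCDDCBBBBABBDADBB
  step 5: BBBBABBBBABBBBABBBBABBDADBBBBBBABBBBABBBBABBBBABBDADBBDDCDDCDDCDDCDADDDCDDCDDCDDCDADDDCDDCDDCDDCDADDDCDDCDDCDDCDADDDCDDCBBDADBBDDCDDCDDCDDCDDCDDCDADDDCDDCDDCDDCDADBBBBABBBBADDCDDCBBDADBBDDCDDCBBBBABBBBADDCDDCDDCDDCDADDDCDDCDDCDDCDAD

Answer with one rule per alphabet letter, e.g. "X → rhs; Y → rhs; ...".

  step 1 ⇒ step 2: BBDDCDAD ⇒ DDC·DDC·BB·BB·A·BB·DAD·BB
    A ↦ DAD
    B ↦ DDC
    C ↦ A
    D ↦ BB

A->DAD, B->DDC, C->A, D->BB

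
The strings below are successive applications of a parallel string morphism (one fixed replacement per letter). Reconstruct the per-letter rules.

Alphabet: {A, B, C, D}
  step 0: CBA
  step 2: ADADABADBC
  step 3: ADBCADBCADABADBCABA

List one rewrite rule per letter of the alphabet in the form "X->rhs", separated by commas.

  step 2 ⇒ step 3: ADADABADBC ⇒ AD·BC·AD·BC·AD·AB·AD·BC·AB·A
    A ↦ AD
    B ↦ AB
    C ↦ A
    D ↦ BC

A->AD, B->AB, C->A, D->BC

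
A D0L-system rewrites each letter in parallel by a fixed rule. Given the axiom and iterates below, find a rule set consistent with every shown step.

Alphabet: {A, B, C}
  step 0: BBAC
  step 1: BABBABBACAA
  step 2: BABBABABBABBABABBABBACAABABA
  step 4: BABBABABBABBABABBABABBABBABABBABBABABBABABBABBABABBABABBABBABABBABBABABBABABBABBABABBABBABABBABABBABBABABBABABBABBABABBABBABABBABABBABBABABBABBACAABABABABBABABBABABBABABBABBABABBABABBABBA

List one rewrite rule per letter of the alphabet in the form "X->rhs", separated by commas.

A->BA, B->BAB, C->CAA

  step 1 ⇒ step 2: BABBABBACAA ⇒ BAB·BA·BAB·BAB·BA·BAB·BAB·BA·CAA·BA·BA
    A ↦ BA
    B ↦ BAB
    C ↦ CAA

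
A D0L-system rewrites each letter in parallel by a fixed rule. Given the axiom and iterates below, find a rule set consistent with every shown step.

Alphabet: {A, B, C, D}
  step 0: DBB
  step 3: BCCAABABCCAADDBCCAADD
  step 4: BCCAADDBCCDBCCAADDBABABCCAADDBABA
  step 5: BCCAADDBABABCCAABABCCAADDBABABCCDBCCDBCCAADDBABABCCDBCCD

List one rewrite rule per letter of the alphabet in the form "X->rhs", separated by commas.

A->D, B->BCC, C->A, D->BA

  step 4 ⇒ step 5: BCCAADDBCCDBCCAADDBABABCCAADDBABA ⇒ BCC·A·A·D·D·BA·BA·BCC·A·A·BA·BCC·A·A·D·D·BA·BA·BCC·D·BCC·D·BCC·A·A·D·D·BA·BA·BCC·D·BCC·D
    A ↦ D
    B ↦ BCC
    C ↦ A
    D ↦ BA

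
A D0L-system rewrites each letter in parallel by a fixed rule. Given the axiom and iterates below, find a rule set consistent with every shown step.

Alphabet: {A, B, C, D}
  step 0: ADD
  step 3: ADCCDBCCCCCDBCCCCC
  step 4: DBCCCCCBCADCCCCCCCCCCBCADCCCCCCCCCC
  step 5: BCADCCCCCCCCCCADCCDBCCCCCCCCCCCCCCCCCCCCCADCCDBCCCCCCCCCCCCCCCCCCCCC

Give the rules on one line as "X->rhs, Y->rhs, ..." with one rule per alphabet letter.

A->D, B->AD, C->CC, D->BC

  step 4 ⇒ step 5: DBCCCCCBCADCCCCCCCCCCBCADCCCCCCCCCC ⇒ BC·AD·CC·CC·CC·CC·CC·AD·CC·D·BC·CC·CC·CC·CC·CC·CC·CC·CC·CC·CC·AD·CC·D·BC·CC·CC·CC·CC·CC·CC·CC·CC·CC·CC
    A ↦ D
    B ↦ AD
    C ↦ CC
    D ↦ BC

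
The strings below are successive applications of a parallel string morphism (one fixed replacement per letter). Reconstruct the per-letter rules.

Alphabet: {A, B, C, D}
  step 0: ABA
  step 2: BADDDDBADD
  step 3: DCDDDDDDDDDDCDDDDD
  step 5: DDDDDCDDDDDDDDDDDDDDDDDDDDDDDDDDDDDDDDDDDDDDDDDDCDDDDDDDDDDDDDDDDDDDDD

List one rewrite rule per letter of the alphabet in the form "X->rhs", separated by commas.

  step 2 ⇒ step 3: BADDDDBADD ⇒ D·CD·DD·DD·DD·DD·D·CD·DD·DD
    A ↦ CD
    B ↦ D
    D ↦ DD
    C ↦ BA  (constrained at step 3)

A->CD, B->D, C->BA, D->DD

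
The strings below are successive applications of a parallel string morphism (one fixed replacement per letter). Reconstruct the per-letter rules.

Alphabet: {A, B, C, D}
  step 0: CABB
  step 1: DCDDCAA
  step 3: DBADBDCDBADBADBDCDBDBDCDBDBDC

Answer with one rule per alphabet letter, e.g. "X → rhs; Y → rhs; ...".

A->DDC, B->A, C->DC, D->DB

  step 0 ⇒ step 1: CABB ⇒ DC·DDC·A·A
    A ↦ DDC
    B ↦ A
    C ↦ DC
    D ↦ DB  (constrained at step 1)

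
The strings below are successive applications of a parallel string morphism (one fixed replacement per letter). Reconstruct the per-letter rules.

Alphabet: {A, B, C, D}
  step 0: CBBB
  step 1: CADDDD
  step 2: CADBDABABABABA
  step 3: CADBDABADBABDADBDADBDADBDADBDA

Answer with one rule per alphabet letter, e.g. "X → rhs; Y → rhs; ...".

  step 2 ⇒ step 3: CADBDABABABABA ⇒ CAD·BDA·BA·D·BA·BDA·D·BDA·D·BDA·D·BDA·D·BDA
    A ↦ BDA
    B ↦ D
    C ↦ CAD
    D ↦ BA

A->BDA, B->D, C->CAD, D->BA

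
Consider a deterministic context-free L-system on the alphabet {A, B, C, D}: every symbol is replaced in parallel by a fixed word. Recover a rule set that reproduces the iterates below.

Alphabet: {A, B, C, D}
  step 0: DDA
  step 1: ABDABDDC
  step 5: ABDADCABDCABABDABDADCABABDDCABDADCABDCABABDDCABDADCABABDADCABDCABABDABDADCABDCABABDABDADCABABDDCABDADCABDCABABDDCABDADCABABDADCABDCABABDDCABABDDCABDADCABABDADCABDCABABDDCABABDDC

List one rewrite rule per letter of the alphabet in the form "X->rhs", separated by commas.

  step 0 ⇒ step 1: DDA ⇒ ABD·ABD·DC
    A ↦ DC
    D ↦ ABD
    B ↦ AB  (constrained at step 1)
    C ↦ A  (constrained at step 1)

A->DC, B->AB, C->A, D->ABD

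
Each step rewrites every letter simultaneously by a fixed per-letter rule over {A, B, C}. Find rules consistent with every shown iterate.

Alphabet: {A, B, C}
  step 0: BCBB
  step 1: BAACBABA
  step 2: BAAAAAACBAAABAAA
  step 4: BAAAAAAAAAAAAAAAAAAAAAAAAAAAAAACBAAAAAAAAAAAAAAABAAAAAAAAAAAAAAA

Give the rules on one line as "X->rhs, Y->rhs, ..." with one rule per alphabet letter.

  step 1 ⇒ step 2: BAACBABA ⇒ BA·AA·AA·AC·BA·AA·BA·AA
    A ↦ AA
    B ↦ BA
    C ↦ AC

A->AA, B->BA, C->AC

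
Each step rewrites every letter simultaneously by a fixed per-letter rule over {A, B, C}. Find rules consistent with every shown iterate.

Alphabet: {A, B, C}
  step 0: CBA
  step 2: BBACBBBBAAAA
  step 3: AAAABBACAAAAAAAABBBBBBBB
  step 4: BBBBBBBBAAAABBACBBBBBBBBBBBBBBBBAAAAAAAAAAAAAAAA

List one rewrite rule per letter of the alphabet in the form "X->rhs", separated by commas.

A->BB, B->AA, C->AC

  step 3 ⇒ step 4: AAAABBACAAAAAAAABBBBBBBB ⇒ BB·BB·BB·BB·AA·AA·BB·AC·BB·BB·BB·BB·BB·BB·BB·BB·AA·AA·AA·AA·AA·AA·AA·AA
    A ↦ BB
    B ↦ AA
    C ↦ AC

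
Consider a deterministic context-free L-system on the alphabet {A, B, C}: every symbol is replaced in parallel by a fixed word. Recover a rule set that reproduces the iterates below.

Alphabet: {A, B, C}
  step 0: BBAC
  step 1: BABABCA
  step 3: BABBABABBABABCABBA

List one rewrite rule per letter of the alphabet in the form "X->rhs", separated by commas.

  step 0 ⇒ step 1: BBAC ⇒ BA·BA·B·CA
    A ↦ B
    B ↦ BA
    C ↦ CA

A->B, B->BA, C->CA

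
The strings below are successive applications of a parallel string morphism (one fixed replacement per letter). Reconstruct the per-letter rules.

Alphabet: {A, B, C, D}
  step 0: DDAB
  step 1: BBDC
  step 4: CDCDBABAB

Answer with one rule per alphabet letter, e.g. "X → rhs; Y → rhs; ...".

  step 0 ⇒ step 1: DDAB ⇒ B·B·D·C
    A ↦ D
    B ↦ C
    D ↦ B
    C ↦ BA  (constrained at step 1)

A->D, B->C, C->BA, D->B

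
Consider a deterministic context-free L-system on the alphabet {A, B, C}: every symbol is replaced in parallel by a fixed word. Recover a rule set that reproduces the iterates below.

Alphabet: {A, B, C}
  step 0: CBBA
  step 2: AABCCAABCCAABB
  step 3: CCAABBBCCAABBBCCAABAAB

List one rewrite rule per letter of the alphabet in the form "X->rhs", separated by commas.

A->C, B->AAB, C->B

  step 2 ⇒ step 3: AABCCAABCCAABB ⇒ C·C·AAB·B·B·C·C·AAB·B·B·C·C·AAB·AAB
    A ↦ C
    B ↦ AAB
    C ↦ B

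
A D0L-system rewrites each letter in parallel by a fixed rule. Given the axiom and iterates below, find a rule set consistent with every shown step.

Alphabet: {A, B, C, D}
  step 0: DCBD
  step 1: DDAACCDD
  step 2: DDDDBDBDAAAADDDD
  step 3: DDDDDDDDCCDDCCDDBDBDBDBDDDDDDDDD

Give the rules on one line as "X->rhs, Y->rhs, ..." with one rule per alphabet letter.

A->BD, B->CC, C->AA, D->DD

  step 2 ⇒ step 3: DDDDBDBDAAAADDDD ⇒ DD·DD·DD·DD·CC·DD·CC·DD·BD·BD·BD·BD·DD·DD·DD·DD
    A ↦ BD
    B ↦ CC
    D ↦ DD
  step 0 ⇒ step 1: DCBD ⇒ DD·AA·CC·DD
    C ↦ AA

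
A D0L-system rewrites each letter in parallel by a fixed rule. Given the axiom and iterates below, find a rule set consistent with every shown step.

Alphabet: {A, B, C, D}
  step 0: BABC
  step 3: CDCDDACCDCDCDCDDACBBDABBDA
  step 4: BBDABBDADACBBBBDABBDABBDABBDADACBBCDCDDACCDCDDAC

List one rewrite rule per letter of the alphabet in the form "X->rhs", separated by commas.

  step 3 ⇒ step 4: CDCDDACCDCDCDCDDACBBDABBDA ⇒ BB·DA·BB·DA·DA·C·BB·BB·DA·BB·DA·BB·DA·BB·DA·DA·C·BB·CD·CD·DA·C·CD·CD·DA·C
    A ↦ C
    B ↦ CD
    C ↦ BB
    D ↦ DA

A->C, B->CD, C->BB, D->DA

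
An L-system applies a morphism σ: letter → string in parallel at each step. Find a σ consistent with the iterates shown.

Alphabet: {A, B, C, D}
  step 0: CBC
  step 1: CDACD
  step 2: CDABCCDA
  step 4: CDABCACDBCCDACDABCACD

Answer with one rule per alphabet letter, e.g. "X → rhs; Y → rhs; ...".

  step 1 ⇒ step 2: CDACD ⇒ CD·A·BC·CD·A
    A ↦ BC
    C ↦ CD
    D ↦ A
  step 0 ⇒ step 1: CBC ⇒ CD·A·CD
    B ↦ A

A->BC, B->A, C->CD, D->A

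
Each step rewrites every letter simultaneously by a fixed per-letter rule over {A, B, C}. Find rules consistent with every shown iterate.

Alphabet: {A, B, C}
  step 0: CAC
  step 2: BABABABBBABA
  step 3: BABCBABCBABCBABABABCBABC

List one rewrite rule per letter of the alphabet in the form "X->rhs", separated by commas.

A->BC, B->BA, C->BB

  step 2 ⇒ step 3: BABABABBBABA ⇒ BA·BC·BA·BC·BA·BC·BA·BA·BA·BC·BA·BC
    A ↦ BC
    B ↦ BA
    C ↦ BB  (constrained at step 0)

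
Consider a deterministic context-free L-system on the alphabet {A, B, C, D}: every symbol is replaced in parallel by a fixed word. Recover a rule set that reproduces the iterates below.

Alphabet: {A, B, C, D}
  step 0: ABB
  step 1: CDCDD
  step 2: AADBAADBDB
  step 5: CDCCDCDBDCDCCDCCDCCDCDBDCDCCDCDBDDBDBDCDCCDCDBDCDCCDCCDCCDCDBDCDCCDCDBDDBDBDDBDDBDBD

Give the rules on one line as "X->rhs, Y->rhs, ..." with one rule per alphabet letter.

  step 1 ⇒ step 2: CDCDD ⇒ AA·DB·AA·DB·DB
    C ↦ AA
    D ↦ DB
  step 0 ⇒ step 1: ABB ⇒ CDC·D·D
    A ↦ CDC
  step 0 ⇒ step 1: ABB ⇒ CDC·D·D
    B ↦ D

A->CDC, B->D, C->AA, D->DB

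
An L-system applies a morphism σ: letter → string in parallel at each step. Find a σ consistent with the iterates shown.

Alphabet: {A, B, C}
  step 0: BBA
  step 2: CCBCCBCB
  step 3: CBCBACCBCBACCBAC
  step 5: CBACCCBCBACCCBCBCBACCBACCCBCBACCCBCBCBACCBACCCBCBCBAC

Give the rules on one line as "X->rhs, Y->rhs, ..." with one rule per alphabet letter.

  step 2 ⇒ step 3: CCBCCBCB ⇒ CB·CB·AC·CB·CB·AC·CB·AC
    B ↦ AC
    C ↦ CB
    A ↦ C  (constrained at step 0)

A->C, B->AC, C->CB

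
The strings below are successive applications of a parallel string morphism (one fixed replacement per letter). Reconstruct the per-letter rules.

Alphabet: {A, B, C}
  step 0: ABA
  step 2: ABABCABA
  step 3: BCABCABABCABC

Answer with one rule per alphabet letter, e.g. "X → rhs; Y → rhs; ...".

  step 2 ⇒ step 3: ABABCABA ⇒ BC·A·BC·A·BA·BC·A·BC
    A ↦ BC
    B ↦ A
    C ↦ BA

A->BC, B->A, C->BA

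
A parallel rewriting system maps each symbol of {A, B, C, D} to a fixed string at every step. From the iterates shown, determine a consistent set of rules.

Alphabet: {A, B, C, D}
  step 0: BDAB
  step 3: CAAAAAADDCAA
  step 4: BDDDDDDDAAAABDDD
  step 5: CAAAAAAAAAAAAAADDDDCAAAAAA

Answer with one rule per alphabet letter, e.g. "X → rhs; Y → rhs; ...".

  step 4 ⇒ step 5: BDDDDDDDAAAABDDD ⇒ C·AA·AA·AA·AA·AA·AA·AA·D·D·D·D·C·AA·AA·AA
    A ↦ D
    B ↦ C
    D ↦ AA
  step 3 ⇒ step 4: CAAAAAADDCAA ⇒ BD·D·D·D·D·D·D·AA·AA·BD·D·D
    C ↦ BD

A->D, B->C, C->BD, D->AA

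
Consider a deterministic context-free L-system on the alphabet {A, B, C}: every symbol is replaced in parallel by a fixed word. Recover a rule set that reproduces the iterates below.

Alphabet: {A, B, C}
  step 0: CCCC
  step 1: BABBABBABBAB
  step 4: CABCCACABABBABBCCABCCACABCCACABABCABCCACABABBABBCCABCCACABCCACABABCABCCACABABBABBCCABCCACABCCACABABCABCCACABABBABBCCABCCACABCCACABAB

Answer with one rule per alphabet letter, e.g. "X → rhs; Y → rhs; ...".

  step 0 ⇒ step 1: CCCC ⇒ BAB·BAB·BAB·BAB
    C ↦ BAB
    A ↦ BC  (constrained at step 1)
    B ↦ CA  (constrained at step 1)

A->BC, B->CA, C->BAB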